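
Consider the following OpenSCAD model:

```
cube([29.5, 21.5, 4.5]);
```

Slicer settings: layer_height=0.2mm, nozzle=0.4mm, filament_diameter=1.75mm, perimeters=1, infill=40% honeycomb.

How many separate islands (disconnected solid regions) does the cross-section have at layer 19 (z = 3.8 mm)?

At z = 3.8 mm: the 29.5×21.5 cube contributes its full rectangle. Overall, the cross-section is a single solid region. Island count = 1.

1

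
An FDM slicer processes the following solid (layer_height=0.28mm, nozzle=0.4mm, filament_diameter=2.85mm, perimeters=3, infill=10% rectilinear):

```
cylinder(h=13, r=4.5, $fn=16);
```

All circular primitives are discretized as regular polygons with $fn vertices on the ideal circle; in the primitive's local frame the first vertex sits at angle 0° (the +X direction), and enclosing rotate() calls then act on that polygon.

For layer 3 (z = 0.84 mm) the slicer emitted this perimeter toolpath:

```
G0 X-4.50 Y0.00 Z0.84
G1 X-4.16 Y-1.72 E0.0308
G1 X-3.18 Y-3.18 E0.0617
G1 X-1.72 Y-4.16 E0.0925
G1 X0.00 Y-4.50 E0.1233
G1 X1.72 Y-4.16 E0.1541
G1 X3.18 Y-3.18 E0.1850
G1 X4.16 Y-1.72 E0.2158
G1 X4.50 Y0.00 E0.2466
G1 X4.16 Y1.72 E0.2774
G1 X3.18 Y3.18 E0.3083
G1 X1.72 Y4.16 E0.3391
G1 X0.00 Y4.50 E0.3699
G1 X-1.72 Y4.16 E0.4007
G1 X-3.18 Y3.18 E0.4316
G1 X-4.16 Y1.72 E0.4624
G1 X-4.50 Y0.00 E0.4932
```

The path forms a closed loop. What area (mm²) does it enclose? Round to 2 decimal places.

62.00 mm²

Apply the shoelace formula to the sequence of (X, Y) vertices; enclosed area = 62.00 mm².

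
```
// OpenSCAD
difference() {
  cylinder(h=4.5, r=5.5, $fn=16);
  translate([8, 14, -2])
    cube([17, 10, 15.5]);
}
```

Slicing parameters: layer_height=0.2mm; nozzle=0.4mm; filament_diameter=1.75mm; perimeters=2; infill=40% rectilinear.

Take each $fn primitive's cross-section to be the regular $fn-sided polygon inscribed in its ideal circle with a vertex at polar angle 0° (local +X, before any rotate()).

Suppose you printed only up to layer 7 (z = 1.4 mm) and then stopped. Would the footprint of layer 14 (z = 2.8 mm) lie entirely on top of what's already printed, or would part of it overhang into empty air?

Compare the two slices. At z = 1.4: the r=5.5 cylinder contributes a regular 16-gon of circumradius 5.5 (area = (16/2)·5.500²·sin(360°/16) = 92.61 mm²); the cube at (8, 14) is present — its section is the full 17×10 rectangle (area 170.00 mm²); Subtracting the remaining from the first: starting from the r=5.5 cylinder (92.61 mm²), the 17×10 cube at (8, 14) misses the remaining region (no effect) — area = 92.61 mm². At z = 2.8: the r=5.5 cylinder contributes a regular 16-gon of circumradius 5.5 (area = (16/2)·5.500²·sin(360°/16) = 92.61 mm²); the cube at (8, 14) is present — its section is the full 17×10 rectangle (area 170.00 mm²); After the difference (first − rest): starting from the r=5.5 cylinder (92.61 mm²), the 17×10 cube at (8, 14) misses the remaining region (no effect) — area = 92.61 mm². Checking containment: the cross-section at z = 2.8 is a subset of the cross-section at z = 1.4.

entirely on top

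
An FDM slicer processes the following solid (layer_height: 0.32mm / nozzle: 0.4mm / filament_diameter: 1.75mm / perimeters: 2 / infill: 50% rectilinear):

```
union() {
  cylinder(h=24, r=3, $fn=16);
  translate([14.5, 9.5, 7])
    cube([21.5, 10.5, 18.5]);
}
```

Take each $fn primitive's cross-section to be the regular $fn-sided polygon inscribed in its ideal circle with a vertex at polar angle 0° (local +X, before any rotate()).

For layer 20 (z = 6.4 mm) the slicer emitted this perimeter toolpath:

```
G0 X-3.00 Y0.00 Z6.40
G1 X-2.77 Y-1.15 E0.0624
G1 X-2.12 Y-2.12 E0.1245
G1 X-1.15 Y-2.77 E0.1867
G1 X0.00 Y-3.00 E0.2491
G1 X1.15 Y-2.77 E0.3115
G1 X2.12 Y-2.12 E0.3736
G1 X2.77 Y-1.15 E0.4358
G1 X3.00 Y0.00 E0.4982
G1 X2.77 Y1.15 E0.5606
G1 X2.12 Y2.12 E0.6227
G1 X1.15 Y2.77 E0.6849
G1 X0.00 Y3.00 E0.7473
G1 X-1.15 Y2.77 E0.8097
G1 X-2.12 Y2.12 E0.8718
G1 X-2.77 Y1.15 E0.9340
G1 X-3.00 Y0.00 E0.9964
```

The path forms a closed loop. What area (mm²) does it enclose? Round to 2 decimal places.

Apply the shoelace formula to the sequence of (X, Y) vertices; enclosed area = 27.54 mm².

27.54 mm²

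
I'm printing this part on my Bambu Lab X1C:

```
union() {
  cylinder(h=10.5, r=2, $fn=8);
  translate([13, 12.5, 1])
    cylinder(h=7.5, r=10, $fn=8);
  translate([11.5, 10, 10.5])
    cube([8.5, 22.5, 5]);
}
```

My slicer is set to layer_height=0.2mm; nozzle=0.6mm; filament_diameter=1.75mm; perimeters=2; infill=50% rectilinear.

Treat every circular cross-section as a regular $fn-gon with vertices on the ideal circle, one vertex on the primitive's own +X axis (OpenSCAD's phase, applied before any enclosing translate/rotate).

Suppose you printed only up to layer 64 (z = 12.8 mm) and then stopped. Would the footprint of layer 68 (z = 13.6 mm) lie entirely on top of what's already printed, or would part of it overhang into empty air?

entirely on top

Compare the two slices. At z = 12.8: the cylinder is absent (z outside [0, 10.5]); the cylinder at (13, 12.5) is not intersected at this z (z outside [1, 8.5]); the 8.5×22.5 cube at (11.5, 10) contributes its full rectangle (area 191.25 mm²); Combining (union): only the 8.5×22.5 cube at (11.5, 10) is present, so the union is just that shape — area = 191.25 mm². At z = 13.6: the cylinder is absent (z outside [0, 10.5]); the cylinder at (13, 12.5) is absent (z outside [1, 8.5]); the 8.5×22.5 cube at (11.5, 10) contributes its full rectangle (area 191.25 mm²); Taking the union: only the 8.5×22.5 cube at (11.5, 10) is present, so the union is just that shape — area = 191.25 mm². Checking containment: the cross-section at z = 13.6 is a subset of the cross-section at z = 12.8.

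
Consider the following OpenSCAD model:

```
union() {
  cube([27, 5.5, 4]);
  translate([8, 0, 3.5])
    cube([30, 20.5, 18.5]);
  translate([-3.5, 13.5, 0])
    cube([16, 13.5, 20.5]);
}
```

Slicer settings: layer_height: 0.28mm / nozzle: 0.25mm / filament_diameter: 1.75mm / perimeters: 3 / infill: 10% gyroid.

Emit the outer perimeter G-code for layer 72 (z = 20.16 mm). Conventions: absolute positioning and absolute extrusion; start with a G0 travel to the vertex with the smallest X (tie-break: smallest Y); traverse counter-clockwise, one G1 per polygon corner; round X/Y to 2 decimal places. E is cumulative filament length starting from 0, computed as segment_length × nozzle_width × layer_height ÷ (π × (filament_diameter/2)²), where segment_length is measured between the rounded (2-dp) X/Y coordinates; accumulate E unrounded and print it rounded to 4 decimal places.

At z = 20.16 mm: the cube does not reach this height (z outside [0, 4]); the cube at (8, 0) is present — its section is the full 30×20.5 rectangle; the 16×13.5 cube at (-3.5, 13.5) contributes its full rectangle; Taking the union: the regions partially overlap (shared area 31.50 mm²), so overlapping operands fuse into one piece — 1 connected region. The outline is a single polygon with 8 vertices. Extrusion per mm of travel: 0.25 × 0.28 / (π × 0.875²) = 0.029103. Accumulating E over each segment gives final E = 3.9871.

G0 X-3.50 Y13.50 Z20.16
G1 X8.00 Y13.50 E0.3347
G1 X8.00 Y0.00 E0.7276
G1 X38.00 Y0.00 E1.6006
G1 X38.00 Y20.50 E2.1972
G1 X12.50 Y20.50 E2.9394
G1 X12.50 Y27.00 E3.1285
G1 X-3.50 Y27.00 E3.5942
G1 X-3.50 Y13.50 E3.9871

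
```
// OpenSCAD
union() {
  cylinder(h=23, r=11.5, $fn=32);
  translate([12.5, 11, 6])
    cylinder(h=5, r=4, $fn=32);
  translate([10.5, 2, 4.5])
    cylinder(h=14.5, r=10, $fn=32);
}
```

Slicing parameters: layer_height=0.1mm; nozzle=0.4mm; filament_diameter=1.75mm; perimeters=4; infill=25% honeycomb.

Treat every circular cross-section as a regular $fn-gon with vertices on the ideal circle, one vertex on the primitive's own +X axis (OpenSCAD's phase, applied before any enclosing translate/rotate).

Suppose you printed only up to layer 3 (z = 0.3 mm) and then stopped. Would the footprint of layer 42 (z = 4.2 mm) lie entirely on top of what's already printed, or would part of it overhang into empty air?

Compare the two slices. At z = 0.3: the r=11.5 cylinder gives a regular 32-gon of circumradius 11.5 (constant along its height) (area = (32/2)·11.500²·sin(360°/32) = 412.81 mm²); the cylinder at (12.5, 11) is absent (z outside [6, 11]); the cylinder at (10.5, 2) is not intersected at this z (z outside [4.5, 19]); Merging all regions: only the r=11.5 cylinder is present, so the union is just that shape — area = 412.81 mm². At z = 4.2: the r=11.5 cylinder gives a regular 32-gon of circumradius 11.5 (constant along its height) (area = (32/2)·11.500²·sin(360°/32) = 412.81 mm²); the cylinder at (12.5, 11) is absent (z outside [6, 11]); the cylinder at (10.5, 2) does not reach this height (z outside [4.5, 19]); Combining (union): only the r=11.5 cylinder is present, so the union is just that shape — area = 412.81 mm². Checking containment: the cross-section at z = 4.2 is a subset of the cross-section at z = 0.3.

entirely on top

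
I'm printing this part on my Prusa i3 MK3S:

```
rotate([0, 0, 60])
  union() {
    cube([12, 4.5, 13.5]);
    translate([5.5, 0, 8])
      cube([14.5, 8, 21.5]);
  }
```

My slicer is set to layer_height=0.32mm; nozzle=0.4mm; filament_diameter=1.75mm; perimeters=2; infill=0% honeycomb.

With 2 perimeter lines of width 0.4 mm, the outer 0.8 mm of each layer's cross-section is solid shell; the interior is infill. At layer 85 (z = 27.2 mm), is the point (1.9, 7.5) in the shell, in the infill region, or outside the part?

At z = 27.2 mm: the cube is absent (z outside [0, 13.5]); the cube at (5.5, 0) (footprint 14.5×8) is included at this height; Taking the union: only the 14.5×8 cube at (5.5, 0) is present, so the union is just that shape — 1 connected region; (rotated 60° about Z; rotation is an isometry so areas/perimeters/island counts are preserved). Overall, the cross-section is a single solid region. Undo the 60° rotation: the query point maps to (7.445, 2.105) in the un-rotated model frame. The nearest boundary edge runs (5.50, 8.00)→(5.50, 0.00); distance from the point to it = 1.95 mm. The point is inside the cross-section and 1.95 mm from the nearest boundary — more than the 0.8 mm shell width (2 × 0.4), so it's in the infill interior.

infill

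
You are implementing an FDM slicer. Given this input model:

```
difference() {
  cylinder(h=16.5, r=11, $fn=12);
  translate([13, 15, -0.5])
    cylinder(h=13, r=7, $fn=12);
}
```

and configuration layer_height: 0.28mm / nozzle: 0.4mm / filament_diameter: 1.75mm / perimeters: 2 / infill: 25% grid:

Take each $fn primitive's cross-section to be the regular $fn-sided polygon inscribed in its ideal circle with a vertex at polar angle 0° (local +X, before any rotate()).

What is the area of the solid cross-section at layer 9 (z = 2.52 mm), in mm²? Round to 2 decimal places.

At z = 2.52 mm: the r=11 cylinder gives a regular 12-gon of circumradius 11 (constant along its height) (area = (12/2)·11.000²·sin(360°/12) = 363.00 mm²); the cylinder at (13, 15): section is a regular 12-gon, circumradius r=7 (area = (12/2)·7.000²·sin(360°/12) = 147.00 mm²); Taking the first minus the rest: starting from the r=11 cylinder (363.00 mm²), the r=7 cylinder at (13, 15) misses the remaining region (no effect) — area = 363.00 mm². Overall, the cross-section is a single solid region. Net area = 363.00 mm².

363.00 mm²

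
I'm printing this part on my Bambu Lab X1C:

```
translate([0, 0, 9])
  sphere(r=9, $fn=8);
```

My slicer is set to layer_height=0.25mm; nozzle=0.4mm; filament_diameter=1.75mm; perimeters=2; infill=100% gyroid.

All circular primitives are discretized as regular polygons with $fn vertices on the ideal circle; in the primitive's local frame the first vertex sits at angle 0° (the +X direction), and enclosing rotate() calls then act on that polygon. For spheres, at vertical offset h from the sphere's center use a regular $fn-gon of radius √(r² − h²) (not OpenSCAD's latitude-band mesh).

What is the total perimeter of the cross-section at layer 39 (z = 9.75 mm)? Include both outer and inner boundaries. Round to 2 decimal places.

At z = 9.75 mm: the r=9 sphere contributes a regular 8-gon of circumradius √(9²−0.75²) = 8.969 (perimeter = 2·8·8.969·sin(180°/8) = 54.91 mm). Overall, the cross-section is a single solid region. Total boundary length (outer) = 54.91 mm.

54.91 mm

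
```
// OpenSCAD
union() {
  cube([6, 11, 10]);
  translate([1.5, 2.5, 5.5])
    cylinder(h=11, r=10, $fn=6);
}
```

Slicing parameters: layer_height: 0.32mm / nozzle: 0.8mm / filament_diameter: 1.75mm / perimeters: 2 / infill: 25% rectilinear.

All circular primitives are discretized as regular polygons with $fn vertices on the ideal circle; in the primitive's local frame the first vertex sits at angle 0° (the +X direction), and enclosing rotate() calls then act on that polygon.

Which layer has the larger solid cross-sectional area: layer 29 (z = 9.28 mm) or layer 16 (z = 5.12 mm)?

layer 29 (z = 9.28 mm)

Layer 29 (z = 9.28): the cube (footprint 6×11) is included at this height (area 66.00 mm²); the cylinder at (1.5, 2.5): section is a regular 6-gon, circumradius r=10 (area = (6/2)·10.000²·sin(360°/6) = 259.81 mm²); Merging all regions: the 6×11 cube lies entirely inside the r=10 cylinder at (1.5, 2.5), so the union is just the r=10 cylinder at (1.5, 2.5) — area = 259.81 mm². So its area = 259.81 mm². Layer 16 (z = 5.12): the 6×11 cube contributes its full rectangle (area 66.00 mm²); the cylinder at (1.5, 2.5) is absent (z outside [5.5, 16.5]); Taking the union: only the 6×11 cube is present, so the union is just that shape — area = 66.00 mm². So its area = 66.00 mm². Layer 29 is larger (259.81 vs 66.00 mm²).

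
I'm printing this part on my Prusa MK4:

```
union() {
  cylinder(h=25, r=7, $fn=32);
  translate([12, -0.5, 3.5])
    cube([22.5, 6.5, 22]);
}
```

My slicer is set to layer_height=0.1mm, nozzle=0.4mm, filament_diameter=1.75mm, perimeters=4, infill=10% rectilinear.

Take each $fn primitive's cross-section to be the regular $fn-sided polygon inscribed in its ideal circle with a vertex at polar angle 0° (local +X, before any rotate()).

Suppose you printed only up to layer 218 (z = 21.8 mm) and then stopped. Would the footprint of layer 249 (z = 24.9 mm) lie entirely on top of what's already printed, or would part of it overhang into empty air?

entirely on top

Compare the two slices. At z = 21.8: the cylinder: section is a regular 32-gon, circumradius r=7 (area = (32/2)·7.000²·sin(360°/32) = 152.95 mm²); the 22.5×6.5 cube at (12, -0.5) contributes its full rectangle (area 146.25 mm²); Taking the union: the 2 present regions are separate (no shared area or edge), so areas and boundary lengths simply add and each stays a separate island — area = 299.20 mm². At z = 24.9: the r=7 cylinder gives a regular 32-gon of circumradius 7 (constant along its height) (area = (32/2)·7.000²·sin(360°/32) = 152.95 mm²); the cube at (12, -0.5) is present — its section is the full 22.5×6.5 rectangle (area 146.25 mm²); Combining (union): the 2 present regions are separate (no shared area or edge), so areas and boundary lengths simply add and each stays a separate island — area = 299.20 mm². Checking containment: the cross-section at z = 24.9 is a subset of the cross-section at z = 21.8.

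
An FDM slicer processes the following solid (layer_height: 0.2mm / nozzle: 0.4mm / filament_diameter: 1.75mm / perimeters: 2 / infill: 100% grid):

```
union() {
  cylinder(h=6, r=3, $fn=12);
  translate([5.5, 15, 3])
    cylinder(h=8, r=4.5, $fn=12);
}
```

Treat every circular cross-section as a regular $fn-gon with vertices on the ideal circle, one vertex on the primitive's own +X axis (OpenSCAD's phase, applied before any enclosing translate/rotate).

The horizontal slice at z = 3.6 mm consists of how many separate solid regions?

2

At z = 3.6 mm: the r=3 cylinder gives a regular 12-gon of circumradius 3 (constant along its height); the cylinder at (5.5, 15): section is a regular 12-gon, circumradius r=4.5; Combining (union): the 2 present regions are separate (no shared area or edge), so areas and boundary lengths simply add and each stays a separate island — 2 connected regions. The result has 2 disconnected regions.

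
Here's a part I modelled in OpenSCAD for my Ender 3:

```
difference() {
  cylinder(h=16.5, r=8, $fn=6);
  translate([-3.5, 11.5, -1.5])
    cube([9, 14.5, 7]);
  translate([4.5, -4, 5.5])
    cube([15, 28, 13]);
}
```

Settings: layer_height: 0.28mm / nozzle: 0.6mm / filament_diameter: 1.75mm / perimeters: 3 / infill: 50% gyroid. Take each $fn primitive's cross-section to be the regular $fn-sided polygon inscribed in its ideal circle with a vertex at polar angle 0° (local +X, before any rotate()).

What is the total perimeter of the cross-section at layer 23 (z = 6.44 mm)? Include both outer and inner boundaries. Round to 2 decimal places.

At z = 6.44 mm: the cylinder: section is a regular 6-gon, circumradius r=8 (perimeter = 2·6·8.000·sin(180°/6) = 48.00 mm); the cube at (-3.5, 11.5) is not intersected at this z (z outside [-1.5, 5.5]); the cube at (4.5, -4) is present — its section is the full 15×28 rectangle (perimeter 86.00 mm); Taking the first minus the rest: starting from the r=8 cylinder, the 15×28 cube at (4.5, -4) partially overlaps it — only the 19.99 mm² overlap (of its 420.00 mm²) is removed, clipping the outline — boundary = 47.63 mm. Overall, the cross-section is a single solid region. Total boundary length (outer) = 47.63 mm.

47.63 mm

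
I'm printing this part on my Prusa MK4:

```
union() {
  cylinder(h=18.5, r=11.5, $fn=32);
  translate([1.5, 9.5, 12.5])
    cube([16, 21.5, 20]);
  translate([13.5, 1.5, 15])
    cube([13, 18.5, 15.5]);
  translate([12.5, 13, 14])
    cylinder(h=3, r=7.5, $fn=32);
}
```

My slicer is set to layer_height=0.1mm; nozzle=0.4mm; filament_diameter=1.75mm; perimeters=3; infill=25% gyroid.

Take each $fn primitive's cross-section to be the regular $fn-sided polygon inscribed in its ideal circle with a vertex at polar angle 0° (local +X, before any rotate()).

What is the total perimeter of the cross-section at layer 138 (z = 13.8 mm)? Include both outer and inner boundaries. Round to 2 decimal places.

At z = 13.8 mm: the r=11.5 cylinder contributes a regular 32-gon of circumradius 11.5 (perimeter = 2·32·11.500·sin(180°/32) = 72.14 mm); the 16×21.5 cube at (1.5, 9.5) contributes its full rectangle (perimeter 75.00 mm); the cube at (13.5, 1.5) is absent (z outside [15, 30.5]); the cylinder at (12.5, 13) is absent (z outside [14, 17]); Combining (union): the regions partially overlap (shared area 5.66 mm²), so the edge portions inside another operand are dropped and the merged outline is re-measured after clipping — boundary = 134.97 mm. Overall, the cross-section is a single solid region. Total boundary length (outer) = 134.97 mm.

134.97 mm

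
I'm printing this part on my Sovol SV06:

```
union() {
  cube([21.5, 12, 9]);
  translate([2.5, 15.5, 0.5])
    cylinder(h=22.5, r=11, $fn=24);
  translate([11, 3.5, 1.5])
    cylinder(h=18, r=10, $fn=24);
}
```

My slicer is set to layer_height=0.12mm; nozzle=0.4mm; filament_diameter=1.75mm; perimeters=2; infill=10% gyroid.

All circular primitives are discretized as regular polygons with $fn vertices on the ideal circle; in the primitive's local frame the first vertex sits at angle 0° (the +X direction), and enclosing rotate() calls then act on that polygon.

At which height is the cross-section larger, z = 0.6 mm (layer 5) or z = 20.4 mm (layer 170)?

layer 5 (z = 0.6 mm)

Layer 5 (z = 0.6): the cube (footprint 21.5×12) is included at this height (area 258.00 mm²); the r=11 cylinder at (2.5, 15.5) contributes a regular 24-gon of circumradius 11 (area = (24/2)·11.000²·sin(360°/24) = 375.81 mm²); the cylinder at (11, 3.5) is absent (z outside [1.5, 19.5]); Combining (union): the regions partially overlap — summed areas 633.81 mm² minus the doubly-counted overlap 74.66 mm² gives 559.15 mm² — area = 559.15 mm². So its area = 559.15 mm². Layer 170 (z = 20.4): the cube is absent (z outside [0, 9]); the r=11 cylinder at (2.5, 15.5) contributes a regular 24-gon of circumradius 11 (area = (24/2)·11.000²·sin(360°/24) = 375.81 mm²); the cylinder at (11, 3.5) does not reach this height (z outside [1.5, 19.5]); Taking the union: only the r=11 cylinder at (2.5, 15.5) is present, so the union is just that shape — area = 375.81 mm². So its area = 375.81 mm². Layer 5 is larger (559.15 vs 375.81 mm²).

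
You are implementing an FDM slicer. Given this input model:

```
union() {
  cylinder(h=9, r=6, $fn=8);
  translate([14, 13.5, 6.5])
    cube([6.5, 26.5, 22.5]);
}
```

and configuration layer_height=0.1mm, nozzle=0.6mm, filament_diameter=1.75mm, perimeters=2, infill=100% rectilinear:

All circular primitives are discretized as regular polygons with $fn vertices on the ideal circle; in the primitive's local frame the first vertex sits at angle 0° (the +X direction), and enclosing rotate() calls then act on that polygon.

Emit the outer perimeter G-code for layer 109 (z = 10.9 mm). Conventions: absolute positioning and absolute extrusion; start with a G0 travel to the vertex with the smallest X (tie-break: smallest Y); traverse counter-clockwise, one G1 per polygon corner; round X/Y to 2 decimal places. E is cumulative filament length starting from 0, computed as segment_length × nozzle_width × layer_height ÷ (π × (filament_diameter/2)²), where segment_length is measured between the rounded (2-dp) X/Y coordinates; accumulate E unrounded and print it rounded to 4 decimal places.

G0 X14.00 Y13.50 Z10.90
G1 X20.50 Y13.50 E0.1621
G1 X20.50 Y40.00 E0.8232
G1 X14.00 Y40.00 E0.9853
G1 X14.00 Y13.50 E1.6464

At z = 10.9 mm: the cylinder does not reach this height (z outside [0, 9]); the cube at (14, 13.5) (footprint 6.5×26.5) is included at this height; Taking the union: only the 6.5×26.5 cube at (14, 13.5) is present, so the union is just that shape — 1 connected region. The outline is a single polygon with 4 vertices. Extrusion per mm of travel: 0.6 × 0.1 / (π × 0.875²) = 0.024945. Accumulating E over each segment gives final E = 1.6464.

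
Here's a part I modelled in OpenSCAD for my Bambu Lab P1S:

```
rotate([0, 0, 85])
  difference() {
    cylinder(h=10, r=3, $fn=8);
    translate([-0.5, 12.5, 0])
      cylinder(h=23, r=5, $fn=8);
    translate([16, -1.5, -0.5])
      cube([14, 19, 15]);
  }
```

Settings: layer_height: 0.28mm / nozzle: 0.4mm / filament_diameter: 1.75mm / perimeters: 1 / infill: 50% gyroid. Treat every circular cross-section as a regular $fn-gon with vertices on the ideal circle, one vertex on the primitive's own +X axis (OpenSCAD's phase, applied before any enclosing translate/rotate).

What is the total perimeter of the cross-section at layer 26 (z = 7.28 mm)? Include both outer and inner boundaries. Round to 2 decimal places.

18.37 mm

At z = 7.28 mm: the r=3 cylinder gives a regular 8-gon of circumradius 3 (constant along its height) (perimeter = 2·8·3.000·sin(180°/8) = 18.37 mm); the r=5 cylinder at (-0.5, 12.5) contributes a regular 8-gon of circumradius 5 (perimeter = 2·8·5.000·sin(180°/8) = 30.61 mm); the cube at (16, -1.5) is present — its section is the full 14×19 rectangle (perimeter 66.00 mm); Subtracting the remaining from the first: starting from the r=3 cylinder, the r=5 cylinder at (-0.5, 12.5) misses the remaining region (no effect); the 14×19 cube at (16, -1.5) misses the remaining region (no effect) — boundary = 18.37 mm; (whole slice rotated 85° about Z — lengths, areas and connectivity unchanged). Overall, the cross-section is a single solid region. Total boundary length (outer) = 18.37 mm.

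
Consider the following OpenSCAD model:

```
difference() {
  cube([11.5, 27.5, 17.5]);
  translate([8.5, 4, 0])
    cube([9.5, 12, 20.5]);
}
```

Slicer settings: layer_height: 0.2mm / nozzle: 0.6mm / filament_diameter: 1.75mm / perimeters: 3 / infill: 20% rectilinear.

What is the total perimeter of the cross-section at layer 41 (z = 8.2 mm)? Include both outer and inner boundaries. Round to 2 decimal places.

84.00 mm

At z = 8.2 mm: the cube is present — its section is the full 11.5×27.5 rectangle (perimeter 78.00 mm); the 9.5×12 cube at (8.5, 4) contributes its full rectangle (perimeter 43.00 mm); After the difference (first − rest): starting from the 11.5×27.5 cube, the 9.5×12 cube at (8.5, 4) partially overlaps it — only the 36.00 mm² overlap (of its 114.00 mm²) is removed, clipping the outline — boundary = 84.00 mm. Overall, the cross-section is a single solid region. Total boundary length (outer) = 84.00 mm.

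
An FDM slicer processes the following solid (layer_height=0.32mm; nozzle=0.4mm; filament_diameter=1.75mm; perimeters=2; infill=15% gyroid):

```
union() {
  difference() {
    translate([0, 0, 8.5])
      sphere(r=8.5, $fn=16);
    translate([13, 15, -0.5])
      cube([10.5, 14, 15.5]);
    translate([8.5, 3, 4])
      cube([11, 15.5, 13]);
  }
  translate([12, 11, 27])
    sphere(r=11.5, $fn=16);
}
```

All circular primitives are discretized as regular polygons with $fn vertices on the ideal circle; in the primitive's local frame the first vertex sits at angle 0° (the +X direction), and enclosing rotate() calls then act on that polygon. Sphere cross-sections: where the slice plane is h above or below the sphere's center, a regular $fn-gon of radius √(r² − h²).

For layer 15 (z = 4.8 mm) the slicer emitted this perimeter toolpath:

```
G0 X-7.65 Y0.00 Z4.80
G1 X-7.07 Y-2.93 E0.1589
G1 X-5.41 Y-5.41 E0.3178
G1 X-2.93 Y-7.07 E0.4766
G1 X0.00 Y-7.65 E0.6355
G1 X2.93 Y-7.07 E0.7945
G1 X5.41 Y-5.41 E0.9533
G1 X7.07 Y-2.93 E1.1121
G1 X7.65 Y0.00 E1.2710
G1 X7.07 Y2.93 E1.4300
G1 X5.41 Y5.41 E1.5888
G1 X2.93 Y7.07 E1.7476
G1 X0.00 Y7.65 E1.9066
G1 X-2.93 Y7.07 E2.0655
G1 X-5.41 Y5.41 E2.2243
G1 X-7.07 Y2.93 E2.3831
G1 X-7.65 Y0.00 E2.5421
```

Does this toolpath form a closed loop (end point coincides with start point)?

Start point (G0): (-7.65, 0.00). End point (last G1): the path returns to the start — closed.

yes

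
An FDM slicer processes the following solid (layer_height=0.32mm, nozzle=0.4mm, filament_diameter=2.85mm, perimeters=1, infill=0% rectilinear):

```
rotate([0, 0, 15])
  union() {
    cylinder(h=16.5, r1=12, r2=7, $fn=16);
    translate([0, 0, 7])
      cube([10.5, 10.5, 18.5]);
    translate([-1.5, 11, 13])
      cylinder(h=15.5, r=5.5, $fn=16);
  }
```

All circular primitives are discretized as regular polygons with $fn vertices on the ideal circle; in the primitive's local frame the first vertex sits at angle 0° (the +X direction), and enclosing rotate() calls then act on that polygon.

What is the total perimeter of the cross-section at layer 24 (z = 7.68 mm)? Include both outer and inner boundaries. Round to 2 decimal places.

At z = 7.68 mm: the cone contributes a regular 16-gon of circumradius 9.673 (interpolated between r1=12 and r2=7 at t=0.465) (perimeter = 2·16·9.673·sin(180°/16) = 60.39 mm); the cube is present — its section is the full 10.5×10.5 rectangle (perimeter 42.00 mm); the cylinder at (-1.5, 11) is not intersected at this z (z outside [13, 28.5]); Taking the union: the regions partially overlap (shared area 71.61 mm²), so the edge portions inside another operand are dropped and the merged outline is re-measured after clipping — boundary = 67.94 mm; (whole slice rotated 15° about Z — lengths, areas and connectivity unchanged). Overall, the cross-section is a single solid region. Total boundary length (outer) = 67.94 mm.

67.94 mm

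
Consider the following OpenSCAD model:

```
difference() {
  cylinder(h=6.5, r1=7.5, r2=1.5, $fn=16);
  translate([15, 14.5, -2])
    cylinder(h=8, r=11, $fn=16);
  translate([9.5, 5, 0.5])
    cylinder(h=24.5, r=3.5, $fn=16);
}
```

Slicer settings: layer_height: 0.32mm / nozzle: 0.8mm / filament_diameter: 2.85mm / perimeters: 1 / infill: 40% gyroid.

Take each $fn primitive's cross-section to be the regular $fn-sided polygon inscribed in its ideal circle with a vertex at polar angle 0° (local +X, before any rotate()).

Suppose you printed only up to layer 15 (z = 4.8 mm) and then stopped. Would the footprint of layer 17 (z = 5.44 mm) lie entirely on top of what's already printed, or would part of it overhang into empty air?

Compare the two slices. At z = 4.8: the cone: at t=0.738 of its height the radius interpolates to r₁+(r₂−r₁)t = 3.069, giving a regular 16-gon of that circumradius (area = (16/2)·3.069²·sin(360°/16) = 28.84 mm²); the r=11 cylinder at (15, 14.5) contributes a regular 16-gon of circumradius 11 (area = (16/2)·11.000²·sin(360°/16) = 370.44 mm²); the r=3.5 cylinder at (9.5, 5) gives a regular 16-gon of circumradius 3.5 (constant along its height) (area = (16/2)·3.500²·sin(360°/16) = 37.50 mm²); Taking the first minus the rest: starting from the cone (28.84 mm²), the r=11 cylinder at (15, 14.5) misses the remaining region (no effect); the r=3.5 cylinder at (9.5, 5) misses the remaining region (no effect) — area = 28.84 mm². At z = 5.44: the cone (r1=7.5→r2=1.5) has section circumradius 2.478 here — a regular 16-gon (area = (16/2)·2.478²·sin(360°/16) = 18.81 mm²); the r=11 cylinder at (15, 14.5) gives a regular 16-gon of circumradius 11 (constant along its height) (area = (16/2)·11.000²·sin(360°/16) = 370.44 mm²); the r=3.5 cylinder at (9.5, 5) contributes a regular 16-gon of circumradius 3.5 (area = (16/2)·3.500²·sin(360°/16) = 37.50 mm²); Taking the first minus the rest: starting from the cone (18.81 mm²), the r=11 cylinder at (15, 14.5) misses the remaining region (no effect); the r=3.5 cylinder at (9.5, 5) misses the remaining region (no effect) — area = 18.81 mm². Checking containment: the cross-section at z = 5.44 is a subset of the cross-section at z = 4.8.

entirely on top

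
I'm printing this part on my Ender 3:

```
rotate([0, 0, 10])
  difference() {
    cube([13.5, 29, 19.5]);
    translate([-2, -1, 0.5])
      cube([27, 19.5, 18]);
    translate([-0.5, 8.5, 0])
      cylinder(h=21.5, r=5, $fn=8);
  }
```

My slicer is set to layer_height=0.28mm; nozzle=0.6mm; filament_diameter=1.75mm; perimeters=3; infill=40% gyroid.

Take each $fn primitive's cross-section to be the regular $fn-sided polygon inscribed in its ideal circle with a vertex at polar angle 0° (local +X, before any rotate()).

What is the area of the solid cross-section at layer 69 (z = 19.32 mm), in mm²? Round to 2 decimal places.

At z = 19.32 mm: the 13.5×29 cube contributes its full rectangle (area 391.50 mm²); the cube at (-2, -1) is not intersected at this z (z outside [0.5, 18.5]); the r=5 cylinder at (-0.5, 8.5) gives a regular 8-gon of circumradius 5 (constant along its height) (area = (8/2)·5.000²·sin(360°/8) = 70.71 mm²); After the difference (first − rest): starting from the 13.5×29 cube (391.50 mm²), the r=5 cylinder at (-0.5, 8.5) partially overlaps it — only the 30.46 mm² overlap (of its 70.71 mm²) is removed, clipping the outline — area = 361.04 mm²; (whole slice rotated 10° about Z — lengths, areas and connectivity unchanged). Overall, the cross-section is a single solid region. Net area = 361.04 mm².

361.04 mm²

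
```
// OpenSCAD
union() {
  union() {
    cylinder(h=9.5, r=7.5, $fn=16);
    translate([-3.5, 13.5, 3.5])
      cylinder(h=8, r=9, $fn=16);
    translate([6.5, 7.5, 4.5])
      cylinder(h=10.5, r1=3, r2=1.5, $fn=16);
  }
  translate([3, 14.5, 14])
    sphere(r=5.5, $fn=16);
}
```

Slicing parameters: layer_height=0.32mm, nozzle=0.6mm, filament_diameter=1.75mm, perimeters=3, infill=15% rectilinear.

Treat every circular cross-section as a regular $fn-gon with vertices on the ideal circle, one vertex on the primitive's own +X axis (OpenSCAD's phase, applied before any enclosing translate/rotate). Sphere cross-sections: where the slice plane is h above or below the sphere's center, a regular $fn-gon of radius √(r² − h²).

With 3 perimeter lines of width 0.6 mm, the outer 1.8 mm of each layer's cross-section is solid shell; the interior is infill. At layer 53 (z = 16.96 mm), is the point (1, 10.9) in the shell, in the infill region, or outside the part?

At z = 16.96 mm: the cylinder does not reach this height (z outside [0, 9.5]); the cylinder at (-3.5, 13.5) does not reach this height (z outside [3.5, 11.5]); the cone at (6.5, 7.5) is not intersected at this z (z outside [4.5, 15]); Combining (union): nothing is present at this height; the r=5.5 sphere at (3, 14.5) slices to a regular 16-gon of circumradius 4.636 (√(r²−h²) with h=2.96 from center); Merging all regions: only the r=5.5 sphere at (3, 14.5) is present, so the union is just that shape — 1 connected region. Overall, the cross-section is a single solid region. The nearest boundary edge runs (-0.28, 11.22)→(1.23, 10.22); distance from the point to it = 0.44 mm. The point is inside the cross-section, 0.44 mm from the nearest boundary — within the 1.8 mm shell band (3 × 0.6).

shell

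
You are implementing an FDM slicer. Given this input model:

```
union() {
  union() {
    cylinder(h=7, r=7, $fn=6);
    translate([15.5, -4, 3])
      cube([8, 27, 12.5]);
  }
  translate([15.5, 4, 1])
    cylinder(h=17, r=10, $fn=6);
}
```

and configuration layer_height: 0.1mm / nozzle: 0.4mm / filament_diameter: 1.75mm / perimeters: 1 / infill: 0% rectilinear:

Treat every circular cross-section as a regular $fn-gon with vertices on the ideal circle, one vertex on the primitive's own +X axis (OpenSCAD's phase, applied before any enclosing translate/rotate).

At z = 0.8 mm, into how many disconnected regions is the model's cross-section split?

At z = 0.8 mm: the cylinder: section is a regular 6-gon, circumradius r=7; the cube at (15.5, -4) is not intersected at this z (z outside [3, 15.5]); Combining (union): only the r=7 cylinder is present, so the union is just that shape — 1 connected region; the cylinder at (15.5, 4) does not reach this height (z outside [1, 18]); Combining (union): only that combined region is present, so the union is just that shape — 1 connected region. The result has 1 disconnected region.

1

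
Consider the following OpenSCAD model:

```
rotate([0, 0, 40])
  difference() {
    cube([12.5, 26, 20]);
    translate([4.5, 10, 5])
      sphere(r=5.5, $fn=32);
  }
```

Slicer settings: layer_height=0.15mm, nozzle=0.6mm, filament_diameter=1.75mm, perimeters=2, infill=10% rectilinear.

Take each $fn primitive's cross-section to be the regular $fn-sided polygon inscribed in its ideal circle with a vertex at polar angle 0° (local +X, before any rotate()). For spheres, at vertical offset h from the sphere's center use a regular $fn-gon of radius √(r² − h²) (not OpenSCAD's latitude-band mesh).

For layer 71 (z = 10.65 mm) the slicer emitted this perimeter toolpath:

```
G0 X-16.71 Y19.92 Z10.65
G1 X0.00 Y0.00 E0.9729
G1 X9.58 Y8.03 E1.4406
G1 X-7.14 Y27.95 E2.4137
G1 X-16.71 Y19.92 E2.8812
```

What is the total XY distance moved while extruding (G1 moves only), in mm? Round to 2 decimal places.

Sum the Euclidean lengths of each G1 segment: total = 77.00 mm.

77.00 mm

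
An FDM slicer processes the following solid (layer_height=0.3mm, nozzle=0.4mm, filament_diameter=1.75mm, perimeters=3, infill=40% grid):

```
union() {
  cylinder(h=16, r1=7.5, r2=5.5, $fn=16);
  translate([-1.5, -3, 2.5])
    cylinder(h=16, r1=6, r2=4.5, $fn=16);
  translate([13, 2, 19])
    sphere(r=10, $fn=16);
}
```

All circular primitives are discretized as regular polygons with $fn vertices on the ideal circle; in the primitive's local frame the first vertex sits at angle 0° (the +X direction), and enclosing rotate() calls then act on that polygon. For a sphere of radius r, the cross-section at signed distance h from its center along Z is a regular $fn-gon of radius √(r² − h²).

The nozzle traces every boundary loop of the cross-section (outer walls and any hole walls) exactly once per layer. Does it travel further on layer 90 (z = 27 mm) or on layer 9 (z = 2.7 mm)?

Layer 90 (z = 27): the cone does not reach this height (z outside [0, 16]); the cone at (-1.5, -3) does not reach this height (z outside [2.5, 18.5]); the r=10 sphere at (13, 2) contributes a regular 16-gon of circumradius √(10²−8²) = 6.000 (perimeter = 2·16·6.000·sin(180°/16) = 37.46 mm); Combining (union): only the r=10 sphere at (13, 2) is present, so the union is just that shape — boundary = 37.46 mm. So its perimeter = 37.46 mm. Layer 9 (z = 2.7): the cone contributes a regular 16-gon of circumradius 7.162 (interpolated between r1=7.5 and r2=5.5 at t=0.169) (perimeter = 2·16·7.162·sin(180°/16) = 44.71 mm); the cone at (-1.5, -3) (r1=6→r2=4.5) has section circumradius 5.981 here — a regular 16-gon (perimeter = 2·16·5.981·sin(180°/16) = 37.34 mm); the sphere at (13, 2) does not reach this height (|z−center|=16.300 > r=10); Merging all regions: the regions partially overlap (shared area 87.53 mm²), so the edge portions inside another operand are dropped and the merged outline is re-measured after clipping — boundary = 48.25 mm. So its perimeter = 48.25 mm. Layer 9 is larger (48.25 vs 37.46 mm).

layer 9 (z = 2.7 mm)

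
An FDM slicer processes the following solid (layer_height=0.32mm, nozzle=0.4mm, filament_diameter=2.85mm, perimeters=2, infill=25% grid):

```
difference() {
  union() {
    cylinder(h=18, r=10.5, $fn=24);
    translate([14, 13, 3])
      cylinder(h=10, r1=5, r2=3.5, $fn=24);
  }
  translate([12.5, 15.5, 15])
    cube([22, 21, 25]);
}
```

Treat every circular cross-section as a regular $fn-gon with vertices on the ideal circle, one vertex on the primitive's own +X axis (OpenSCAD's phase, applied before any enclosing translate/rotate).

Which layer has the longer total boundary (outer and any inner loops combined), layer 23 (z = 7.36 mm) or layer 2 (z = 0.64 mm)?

Layer 23 (z = 7.36): the r=10.5 cylinder gives a regular 24-gon of circumradius 10.5 (constant along its height) (perimeter = 2·24·10.500·sin(180°/24) = 65.79 mm); the cone at (14, 13): at t=0.436 of its height the radius interpolates to r₁+(r₂−r₁)t = 4.346, giving a regular 24-gon of that circumradius (perimeter = 2·24·4.346·sin(180°/24) = 27.23 mm); Merging all regions: the 2 present regions are separate (no shared area or edge), so areas and boundary lengths simply add and each stays a separate island — boundary = 93.01 mm; the cube at (12.5, 15.5) does not reach this height (z outside [15, 40]); After the difference (first − rest): none of the subtracted shapes is present at this height, so the result so far is unchanged — boundary = 93.01 mm. So its perimeter = 93.01 mm. Layer 2 (z = 0.64): the r=10.5 cylinder contributes a regular 24-gon of circumradius 10.5 (perimeter = 2·24·10.500·sin(180°/24) = 65.79 mm); the cone at (14, 13) does not reach this height (z outside [3, 13]); Merging all regions: only the r=10.5 cylinder is present, so the union is just that shape — boundary = 65.79 mm; the cube at (12.5, 15.5) is absent (z outside [15, 40]); Subtracting the remaining from the first: none of the subtracted shapes is present at this height, so that combined region is unchanged — boundary = 65.79 mm. So its perimeter = 65.79 mm. Layer 23 is larger (93.01 vs 65.79 mm).

layer 23 (z = 7.36 mm)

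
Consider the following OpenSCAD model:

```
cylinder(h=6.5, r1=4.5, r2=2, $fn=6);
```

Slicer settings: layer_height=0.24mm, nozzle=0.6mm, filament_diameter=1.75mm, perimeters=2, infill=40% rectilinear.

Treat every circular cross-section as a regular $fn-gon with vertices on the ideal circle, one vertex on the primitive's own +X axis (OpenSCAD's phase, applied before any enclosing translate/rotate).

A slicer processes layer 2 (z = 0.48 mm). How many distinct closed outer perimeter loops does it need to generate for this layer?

At z = 0.48 mm: the cone: at t=0.074 of its height the radius interpolates to r₁+(r₂−r₁)t = 4.315, giving a regular 6-gon of that circumradius. The result has 1 disconnected region.

1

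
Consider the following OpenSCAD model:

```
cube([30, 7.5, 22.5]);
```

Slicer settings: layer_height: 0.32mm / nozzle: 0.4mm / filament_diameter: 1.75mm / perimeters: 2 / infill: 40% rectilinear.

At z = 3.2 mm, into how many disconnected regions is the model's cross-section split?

At z = 3.2 mm: the 30×7.5 cube contributes its full rectangle. The result has 1 disconnected region.

1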